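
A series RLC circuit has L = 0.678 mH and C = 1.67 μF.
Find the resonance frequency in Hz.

Step 1 — Resonance condition Im(Z)=0 gives ω₀ = 1/√(LC).
Step 2 — ω₀ = 1/√(0.000678·1.67e-06) = 2.972e+04 rad/s.
Step 3 — f₀ = ω₀/(2π) = 4730 Hz.

f₀ = 4730 Hz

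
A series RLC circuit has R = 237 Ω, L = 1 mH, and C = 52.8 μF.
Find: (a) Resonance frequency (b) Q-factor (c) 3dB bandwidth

Step 1 — Resonance: ω₀ = 1/√(LC) = 1/√(0.001·5.28e-05) = 4352 rad/s.
Step 2 — f₀ = ω₀/(2π) = 692.6 Hz.
Step 3 — Series Q: Q = ω₀L/R = 4352·0.001/237 = 0.01836.
Step 4 — Bandwidth: Δω = ω₀/Q = 2.37e+05 rad/s; BW = Δω/(2π) = 3.772e+04 Hz.

(a) f₀ = 692.6 Hz  (b) Q = 0.01836  (c) BW = 3.772e+04 Hz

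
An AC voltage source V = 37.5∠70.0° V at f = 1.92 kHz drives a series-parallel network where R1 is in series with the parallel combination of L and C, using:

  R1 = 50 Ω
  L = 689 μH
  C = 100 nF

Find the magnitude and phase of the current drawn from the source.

Step 1 — Angular frequency: ω = 2π·f = 2π·1920 = 1.206e+04 rad/s.
Step 2 — Component impedances:
  R1: Z = R = 50 Ω
  L: Z = jωL = j·1.206e+04·0.000689 = 0 + j8.312 Ω
  C: Z = 1/(jωC) = -j/(ω·C) = 0 - j828.9 Ω
Step 3 — Parallel branch: L || C = 1/(1/L + 1/C) = 0 + j8.396 Ω.
Step 4 — Series with R1: Z_total = R1 + (L || C) = 50 + j8.396 Ω = 50.7∠9.5° Ω.
Step 5 — Source phasor: V = 37.5∠70.0° V = 12.83 + j35.24 V.
Step 6 — Ohm's law: I = V / Z_total = (12.83 + j35.24) / (50 + j8.396) = 0.3646 + j0.6435 A.
Step 7 — Convert to polar: |I| = 0.7396 A, ∠I = 60.5°.

I = 0.7396∠60.5° A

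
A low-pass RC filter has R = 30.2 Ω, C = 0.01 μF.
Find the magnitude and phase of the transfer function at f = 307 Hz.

Step 1 — Angular frequency: ω = 2π·307 = 1929 rad/s.
Step 2 — Transfer function: H(jω) = 1/(1 + jωRC).
Step 3 — Denominator: 1 + jωRC = 1 + j·1929·30.2·1e-08 = 1 + j0.0005825.
Step 4 — H = 1 - j0.0005825.
Step 5 — Magnitude: |H| = 1 (-0.0 dB); phase: φ = -0.0°.

|H| = 1 (-0.0 dB), φ = -0.0°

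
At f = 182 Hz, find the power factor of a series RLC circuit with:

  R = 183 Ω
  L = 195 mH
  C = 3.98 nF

Step 1 — Angular frequency: ω = 2π·f = 2π·182 = 1144 rad/s.
Step 2 — Component impedances:
  R: Z = R = 183 Ω
  L: Z = jωL = j·1144·0.195 = 0 + j223 Ω
  C: Z = 1/(jωC) = -j/(ω·C) = 0 - j2.197e+05 Ω
Step 3 — Series combination: Z_total = R + L + C = 183 - j2.195e+05 Ω = 2.195e+05∠-90.0° Ω.
Step 4 — Power factor: PF = cos(φ) = Re(Z)/|Z| = 183/2.195e+05 = 0.0008337.
Step 5 — Type: Im(Z) = -2.195e+05 ⇒ leading (phase φ = -90.0°).

PF = 0.0008337 (leading, φ = -90.0°)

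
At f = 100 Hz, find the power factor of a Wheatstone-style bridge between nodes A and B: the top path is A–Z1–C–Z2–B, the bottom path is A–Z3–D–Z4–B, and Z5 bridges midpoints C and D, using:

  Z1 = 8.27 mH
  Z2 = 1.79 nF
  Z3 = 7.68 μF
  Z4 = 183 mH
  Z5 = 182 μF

Step 1 — Angular frequency: ω = 2π·f = 2π·100 = 628.3 rad/s.
Step 2 — Component impedances:
  Z1: Z = jωL = j·628.3·0.00827 = 0 + j5.196 Ω
  Z2: Z = 1/(jωC) = -j/(ω·C) = 0 - j8.891e+05 Ω
  Z3: Z = 1/(jωC) = -j/(ω·C) = 0 - j207.2 Ω
  Z4: Z = jωL = j·628.3·0.183 = 0 + j115 Ω
  Z5: Z = 1/(jωC) = -j/(ω·C) = 0 - j8.745 Ω
Step 3 — Bridge requires nodal analysis (the Z5 bridge couples midpoints C and D, so the two paths cannot be reduced to a simple series/parallel combination). Setting node B to ground and injecting 1 A at node A, the 3-node admittance system at A, C, D solves to V_A = Z_AB = 0 + j111.5 Ω = 111.5∠90.0° Ω.
Step 4 — Power factor: PF = cos(φ) = Re(Z)/|Z| = 0/111.5 = 0.
Step 5 — Type: Im(Z) = 111.5 ⇒ lagging (phase φ = 90.0°).

PF = 0 (lagging, φ = 90.0°)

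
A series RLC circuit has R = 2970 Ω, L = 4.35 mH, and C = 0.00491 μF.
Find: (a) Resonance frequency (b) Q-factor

Step 1 — Resonance condition Im(Z)=0 gives ω₀ = 1/√(LC).
Step 2 — ω₀ = 1/√(0.00435·4.91e-09) = 2.164e+05 rad/s.
Step 3 — f₀ = ω₀/(2π) = 3.444e+04 Hz.
Step 4 — Series Q: Q = ω₀L/R = 2.164e+05·0.00435/2970 = 0.3169.

(a) f₀ = 3.444e+04 Hz  (b) Q = 0.3169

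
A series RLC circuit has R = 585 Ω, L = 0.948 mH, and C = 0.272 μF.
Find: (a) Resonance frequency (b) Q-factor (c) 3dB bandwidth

Step 1 — Resonance: ω₀ = 1/√(LC) = 1/√(0.000948·2.72e-07) = 6.227e+04 rad/s.
Step 2 — f₀ = ω₀/(2π) = 9911 Hz.
Step 3 — Series Q: Q = ω₀L/R = 6.227e+04·0.000948/585 = 0.1009.
Step 4 — Bandwidth: Δω = ω₀/Q = 6.171e+05 rad/s; BW = Δω/(2π) = 9.821e+04 Hz.

(a) f₀ = 9911 Hz  (b) Q = 0.1009  (c) BW = 9.821e+04 Hz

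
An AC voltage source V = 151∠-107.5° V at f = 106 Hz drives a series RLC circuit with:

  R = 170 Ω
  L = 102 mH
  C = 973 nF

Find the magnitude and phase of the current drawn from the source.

Step 1 — Angular frequency: ω = 2π·f = 2π·106 = 666 rad/s.
Step 2 — Component impedances:
  R: Z = R = 170 Ω
  L: Z = jωL = j·666·0.102 = 0 + j67.93 Ω
  C: Z = 1/(jωC) = -j/(ω·C) = 0 - j1543 Ω
Step 3 — Series combination: Z_total = R + L + C = 170 - j1475 Ω = 1485∠-83.4° Ω.
Step 4 — Source phasor: V = 151∠-107.5° V = -45.41 - j144 V.
Step 5 — Ohm's law: I = V / Z_total = (-45.41 - j144) / (170 - j1475) = 0.09284 - j0.04148 A.
Step 6 — Convert to polar: |I| = 0.1017 A, ∠I = -24.1°.

I = 0.1017∠-24.1° A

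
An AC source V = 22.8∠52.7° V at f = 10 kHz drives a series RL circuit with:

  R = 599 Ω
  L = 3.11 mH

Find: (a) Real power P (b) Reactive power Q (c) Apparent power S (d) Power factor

Step 1 — Angular frequency: ω = 2π·f = 2π·1e+04 = 6.283e+04 rad/s.
Step 2 — Component impedances:
  R: Z = R = 599 Ω
  L: Z = jωL = j·6.283e+04·0.00311 = 0 + j195.4 Ω
Step 3 — Series combination: Z_total = R + L = 599 + j195.4 Ω = 630.1∠18.1° Ω.
Step 4 — Source phasor: V = 22.8∠52.7° V = 13.82 + j18.14 V.
Step 5 — Current: I = V / Z = 0.02977 + j0.02057 A = 0.03619∠34.6° A.
Step 6 — Complex power: S = V·I* = 0.7844 + j0.2559 VA.
Step 7 — Real power: P = Re(S) = 0.7844 W.
Step 8 — Reactive power: Q = Im(S) = 0.2559 VAR.
Step 9 — Apparent power: |S| = 0.8251 VA.
Step 10 — Power factor: PF = P/|S| = 0.9507 (lagging).

(a) P = 0.7844 W  (b) Q = 0.2559 VAR  (c) S = 0.8251 VA  (d) PF = 0.9507 (lagging)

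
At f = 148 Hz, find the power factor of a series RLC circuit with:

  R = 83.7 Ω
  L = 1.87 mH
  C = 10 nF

Step 1 — Angular frequency: ω = 2π·f = 2π·148 = 929.9 rad/s.
Step 2 — Component impedances:
  R: Z = R = 83.7 Ω
  L: Z = jωL = j·929.9·0.00187 = 0 + j1.739 Ω
  C: Z = 1/(jωC) = -j/(ω·C) = 0 - j1.075e+05 Ω
Step 3 — Series combination: Z_total = R + L + C = 83.7 - j1.075e+05 Ω = 1.075e+05∠-90.0° Ω.
Step 4 — Power factor: PF = cos(φ) = Re(Z)/|Z| = 83.7/1.0754e+05 = 0.0007783.
Step 5 — Type: Im(Z) = -1.075e+05 ⇒ leading (phase φ = -90.0°).

PF = 0.0007783 (leading, φ = -90.0°)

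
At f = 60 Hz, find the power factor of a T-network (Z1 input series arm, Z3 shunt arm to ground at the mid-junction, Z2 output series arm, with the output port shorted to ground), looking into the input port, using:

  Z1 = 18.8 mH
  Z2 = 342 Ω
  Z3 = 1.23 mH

Step 1 — Angular frequency: ω = 2π·f = 2π·60 = 377 rad/s.
Step 2 — Component impedances:
  Z1: Z = jωL = j·377·0.0188 = 0 + j7.087 Ω
  Z2: Z = R = 342 Ω
  Z3: Z = jωL = j·377·0.00123 = 0 + j0.4637 Ω
Step 3 — With the output port shorted to ground, the output series arm Z2 runs from the junction to ground; the shunt arm Z3 also runs from the junction to ground. They appear in parallel: Z3 || Z2 = 0.0006287 + j0.4637 Ω.
Step 4 — Series with input arm Z1: Z_in = Z1 + (Z3 || Z2) = 0.0006287 + j7.551 Ω = 7.551∠90.0° Ω.
Step 5 — Power factor: PF = cos(φ) = Re(Z)/|Z| = 0.0006287/7.551 = 8.326e-05.
Step 6 — Type: Im(Z) = 7.551 ⇒ lagging (phase φ = 90.0°).

PF = 8.326e-05 (lagging, φ = 90.0°)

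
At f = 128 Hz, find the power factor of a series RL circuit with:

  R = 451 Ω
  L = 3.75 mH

Step 1 — Angular frequency: ω = 2π·f = 2π·128 = 804.2 rad/s.
Step 2 — Component impedances:
  R: Z = R = 451 Ω
  L: Z = jωL = j·804.2·0.00375 = 0 + j3.016 Ω
Step 3 — Series combination: Z_total = R + L = 451 + j3.016 Ω = 451∠0.4° Ω.
Step 4 — Power factor: PF = cos(φ) = Re(Z)/|Z| = 451/451 = 1.
Step 5 — Type: Im(Z) = 3.016 ⇒ lagging (phase φ = 0.4°).

PF = 1 (lagging, φ = 0.4°)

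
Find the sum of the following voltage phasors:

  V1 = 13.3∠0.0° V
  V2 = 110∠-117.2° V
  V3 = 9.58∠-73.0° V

Step 1 — Convert each phasor to rectangular form:
  V1 = 13.3·(cos(0.0°) + j·sin(0.0°)) = 13.3 V
  V2 = 110·(cos(-117.2°) + j·sin(-117.2°)) = -50.28 - j97.84 V
  V3 = 9.58·(cos(-73.0°) + j·sin(-73.0°)) = 2.801 - j9.161 V
Step 2 — Sum components: V_total = -34.18 - j107 V.
Step 3 — Convert to polar: |V_total| = 112.3 V, ∠V_total = -107.7°.

V_total = 112.3∠-107.7° V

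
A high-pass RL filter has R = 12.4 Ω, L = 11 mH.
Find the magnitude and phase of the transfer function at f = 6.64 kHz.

Step 1 — Angular frequency: ω = 2π·6640 = 4.172e+04 rad/s.
Step 2 — Transfer function: H(jω) = jωL/(R + jωL).
Step 3 — Numerator jωL = j·458.9; denominator R + jωL = 12.4 + j458.9.
Step 4 — H = 0.9993 + j0.027.
Step 5 — Magnitude: |H| = 0.9996 (-0.0 dB); phase: φ = 1.5°.

|H| = 0.9996 (-0.0 dB), φ = 1.5°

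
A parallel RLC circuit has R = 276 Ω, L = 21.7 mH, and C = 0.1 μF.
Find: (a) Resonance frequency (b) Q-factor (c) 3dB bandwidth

Step 1 — Resonance: ω₀ = 1/√(LC) = 1/√(0.0217·1e-07) = 2.147e+04 rad/s.
Step 2 — f₀ = ω₀/(2π) = 3417 Hz.
Step 3 — Parallel Q: Q = R/(ω₀L) = 276/(2.147e+04·0.0217) = 0.5925.
Step 4 — Bandwidth: Δω = ω₀/Q = 3.623e+04 rad/s; BW = Δω/(2π) = 5766 Hz.

(a) f₀ = 3417 Hz  (b) Q = 0.5925  (c) BW = 5766 Hz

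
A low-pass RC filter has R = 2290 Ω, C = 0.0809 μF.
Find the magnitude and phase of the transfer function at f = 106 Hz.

Step 1 — Angular frequency: ω = 2π·106 = 666 rad/s.
Step 2 — Transfer function: H(jω) = 1/(1 + jωRC).
Step 3 — Denominator: 1 + jωRC = 1 + j·666·2290·8.09e-08 = 1 + j0.1234.
Step 4 — H = 0.985 - j0.1215.
Step 5 — Magnitude: |H| = 0.9925 (-0.1 dB); phase: φ = -7.0°.

|H| = 0.9925 (-0.1 dB), φ = -7.0°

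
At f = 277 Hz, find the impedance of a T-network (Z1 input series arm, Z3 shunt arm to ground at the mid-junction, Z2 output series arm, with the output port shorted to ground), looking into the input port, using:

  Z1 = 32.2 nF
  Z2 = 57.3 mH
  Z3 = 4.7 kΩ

Step 1 — Angular frequency: ω = 2π·f = 2π·277 = 1740 rad/s.
Step 2 — Component impedances:
  Z1: Z = 1/(jωC) = -j/(ω·C) = 0 - j1.784e+04 Ω
  Z2: Z = jωL = j·1740·0.0573 = 0 + j99.73 Ω
  Z3: Z = R = 4700 Ω
Step 3 — With the output port shorted to ground, the output series arm Z2 runs from the junction to ground; the shunt arm Z3 also runs from the junction to ground. They appear in parallel: Z3 || Z2 = 2.115 + j99.68 Ω.
Step 4 — Series with input arm Z1: Z_in = Z1 + (Z3 || Z2) = 2.115 - j1.774e+04 Ω = 1.774e+04∠-90.0° Ω.

Z = 2.115 - j1.774e+04 Ω = 1.774e+04∠-90.0° Ω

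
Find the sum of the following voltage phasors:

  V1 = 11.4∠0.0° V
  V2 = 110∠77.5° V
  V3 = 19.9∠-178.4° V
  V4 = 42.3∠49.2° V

Step 1 — Convert each phasor to rectangular form:
  V1 = 11.4·(cos(0.0°) + j·sin(0.0°)) = 11.4 V
  V2 = 110·(cos(77.5°) + j·sin(77.5°)) = 23.81 + j107.4 V
  V3 = 19.9·(cos(-178.4°) + j·sin(-178.4°)) = -19.89 - j0.5556 V
  V4 = 42.3·(cos(49.2°) + j·sin(49.2°)) = 27.64 + j32.02 V
Step 2 — Sum components: V_total = 42.96 + j138.9 V.
Step 3 — Convert to polar: |V_total| = 145.4 V, ∠V_total = 72.8°.

V_total = 145.4∠72.8° V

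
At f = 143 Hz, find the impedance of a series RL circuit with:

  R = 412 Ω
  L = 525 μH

Step 1 — Angular frequency: ω = 2π·f = 2π·143 = 898.5 rad/s.
Step 2 — Component impedances:
  R: Z = R = 412 Ω
  L: Z = jωL = j·898.5·0.000525 = 0 + j0.4717 Ω
Step 3 — Series combination: Z_total = R + L = 412 + j0.4717 Ω = 412∠0.1° Ω.

Z = 412 + j0.4717 Ω = 412∠0.1° Ω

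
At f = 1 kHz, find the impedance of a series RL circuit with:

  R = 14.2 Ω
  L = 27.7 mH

Step 1 — Angular frequency: ω = 2π·f = 2π·1000 = 6283 rad/s.
Step 2 — Component impedances:
  R: Z = R = 14.2 Ω
  L: Z = jωL = j·6283·0.0277 = 0 + j174 Ω
Step 3 — Series combination: Z_total = R + L = 14.2 + j174 Ω = 174.6∠85.3° Ω.

Z = 14.2 + j174 Ω = 174.6∠85.3° Ω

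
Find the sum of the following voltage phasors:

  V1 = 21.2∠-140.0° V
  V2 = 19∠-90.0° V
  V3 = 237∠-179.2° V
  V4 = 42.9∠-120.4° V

Step 1 — Convert each phasor to rectangular form:
  V1 = 21.2·(cos(-140.0°) + j·sin(-140.0°)) = -16.24 - j13.63 V
  V2 = 19·(cos(-90.0°) + j·sin(-90.0°)) = 0 - j19 V
  V3 = 237·(cos(-179.2°) + j·sin(-179.2°)) = -237 - j3.309 V
  V4 = 42.9·(cos(-120.4°) + j·sin(-120.4°)) = -21.71 - j37 V
Step 2 — Sum components: V_total = -274.9 - j72.94 V.
Step 3 — Convert to polar: |V_total| = 284.4 V, ∠V_total = -165.1°.

V_total = 284.4∠-165.1° V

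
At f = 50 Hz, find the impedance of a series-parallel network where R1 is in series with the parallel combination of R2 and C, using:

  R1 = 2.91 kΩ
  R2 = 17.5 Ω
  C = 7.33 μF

Step 1 — Angular frequency: ω = 2π·f = 2π·50 = 314.2 rad/s.
Step 2 — Component impedances:
  R1: Z = R = 2910 Ω
  R2: Z = R = 17.5 Ω
  C: Z = 1/(jωC) = -j/(ω·C) = 0 - j434.3 Ω
Step 3 — Parallel branch: R2 || C = 1/(1/R2 + 1/C) = 17.47 - j0.7041 Ω.
Step 4 — Series with R1: Z_total = R1 + (R2 || C) = 2927 - j0.7041 Ω = 2927∠-0.0° Ω.

Z = 2927 - j0.7041 Ω = 2927∠-0.0° Ω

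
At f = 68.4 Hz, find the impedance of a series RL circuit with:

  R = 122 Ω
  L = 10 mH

Step 1 — Angular frequency: ω = 2π·f = 2π·68.4 = 429.8 rad/s.
Step 2 — Component impedances:
  R: Z = R = 122 Ω
  L: Z = jωL = j·429.8·0.01 = 0 + j4.298 Ω
Step 3 — Series combination: Z_total = R + L = 122 + j4.298 Ω = 122.1∠2.0° Ω.

Z = 122 + j4.298 Ω = 122.1∠2.0° Ω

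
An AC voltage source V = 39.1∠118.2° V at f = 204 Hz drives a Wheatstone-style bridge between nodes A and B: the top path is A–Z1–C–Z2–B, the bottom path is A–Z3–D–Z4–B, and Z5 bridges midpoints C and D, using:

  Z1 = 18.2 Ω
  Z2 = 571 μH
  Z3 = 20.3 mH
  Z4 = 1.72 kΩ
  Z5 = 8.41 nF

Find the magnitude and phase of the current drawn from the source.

Step 1 — Angular frequency: ω = 2π·f = 2π·204 = 1282 rad/s.
Step 2 — Component impedances:
  Z1: Z = R = 18.2 Ω
  Z2: Z = jωL = j·1282·0.000571 = 0 + j0.7319 Ω
  Z3: Z = jωL = j·1282·0.0203 = 0 + j26.02 Ω
  Z4: Z = R = 1720 Ω
  Z5: Z = 1/(jωC) = -j/(ω·C) = 0 - j9.277e+04 Ω
Step 3 — Bridge requires nodal analysis (the Z5 bridge couples midpoints C and D, so the two paths cannot be reduced to a simple series/parallel combination). Setting node B to ground and injecting 1 A at node A, the 3-node admittance system at A, C, D solves to V_A = Z_AB = 18.01 + j0.716 Ω = 18.02∠2.3° Ω.
Step 4 — Source phasor: V = 39.1∠118.2° V = -18.48 + j34.46 V.
Step 5 — Ohm's law: I = V / Z_total = (-18.48 + j34.46) / (18.01 + j0.716) = -0.9484 + j1.951 A.
Step 6 — Convert to polar: |I| = 2.169 A, ∠I = 115.9°.

I = 2.169∠115.9° A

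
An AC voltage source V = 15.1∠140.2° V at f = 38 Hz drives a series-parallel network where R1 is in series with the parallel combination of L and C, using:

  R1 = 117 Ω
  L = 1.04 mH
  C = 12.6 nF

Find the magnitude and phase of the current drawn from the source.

Step 1 — Angular frequency: ω = 2π·f = 2π·38 = 238.8 rad/s.
Step 2 — Component impedances:
  R1: Z = R = 117 Ω
  L: Z = jωL = j·238.8·0.00104 = 0 + j0.2483 Ω
  C: Z = 1/(jωC) = -j/(ω·C) = 0 - j3.324e+05 Ω
Step 3 — Parallel branch: L || C = 1/(1/L + 1/C) = 0 + j0.2483 Ω.
Step 4 — Series with R1: Z_total = R1 + (L || C) = 117 + j0.2483 Ω = 117∠0.1° Ω.
Step 5 — Source phasor: V = 15.1∠140.2° V = -11.6 + j9.666 V.
Step 6 — Ohm's law: I = V / Z_total = (-11.6 + j9.666) / (117 + j0.2483) = -0.09898 + j0.08282 A.
Step 7 — Convert to polar: |I| = 0.1291 A, ∠I = 140.1°.

I = 0.1291∠140.1° A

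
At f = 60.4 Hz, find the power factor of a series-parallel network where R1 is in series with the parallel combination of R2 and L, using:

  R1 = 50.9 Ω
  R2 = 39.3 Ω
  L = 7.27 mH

Step 1 — Angular frequency: ω = 2π·f = 2π·60.4 = 379.5 rad/s.
Step 2 — Component impedances:
  R1: Z = R = 50.9 Ω
  R2: Z = R = 39.3 Ω
  L: Z = jωL = j·379.5·0.00727 = 0 + j2.759 Ω
Step 3 — Parallel branch: R2 || L = 1/(1/R2 + 1/L) = 0.1927 + j2.745 Ω.
Step 4 — Series with R1: Z_total = R1 + (R2 || L) = 51.09 + j2.745 Ω = 51.17∠3.1° Ω.
Step 5 — Power factor: PF = cos(φ) = Re(Z)/|Z| = 51.093/51.166 = 0.9986.
Step 6 — Type: Im(Z) = 2.745 ⇒ lagging (phase φ = 3.1°).

PF = 0.9986 (lagging, φ = 3.1°)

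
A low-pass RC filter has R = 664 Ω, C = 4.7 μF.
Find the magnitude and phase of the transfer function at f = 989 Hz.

Step 1 — Angular frequency: ω = 2π·989 = 6214 rad/s.
Step 2 — Transfer function: H(jω) = 1/(1 + jωRC).
Step 3 — Denominator: 1 + jωRC = 1 + j·6214·664·4.7e-06 = 1 + j19.39.
Step 4 — H = 0.002652 - j0.05143.
Step 5 — Magnitude: |H| = 0.0515 (-25.8 dB); phase: φ = -87.0°.

|H| = 0.0515 (-25.8 dB), φ = -87.0°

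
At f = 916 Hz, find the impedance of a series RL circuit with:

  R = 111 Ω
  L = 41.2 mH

Step 1 — Angular frequency: ω = 2π·f = 2π·916 = 5755 rad/s.
Step 2 — Component impedances:
  R: Z = R = 111 Ω
  L: Z = jωL = j·5755·0.0412 = 0 + j237.1 Ω
Step 3 — Series combination: Z_total = R + L = 111 + j237.1 Ω = 261.8∠64.9° Ω.

Z = 111 + j237.1 Ω = 261.8∠64.9° Ω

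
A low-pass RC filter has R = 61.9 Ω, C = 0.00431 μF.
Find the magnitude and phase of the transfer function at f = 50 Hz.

Step 1 — Angular frequency: ω = 2π·50 = 314.2 rad/s.
Step 2 — Transfer function: H(jω) = 1/(1 + jωRC).
Step 3 — Denominator: 1 + jωRC = 1 + j·314.2·61.9·4.31e-09 = 1 + j8.381e-05.
Step 4 — H = 1 - j8.381e-05.
Step 5 — Magnitude: |H| = 1 (-0.0 dB); phase: φ = -0.0°.

|H| = 1 (-0.0 dB), φ = -0.0°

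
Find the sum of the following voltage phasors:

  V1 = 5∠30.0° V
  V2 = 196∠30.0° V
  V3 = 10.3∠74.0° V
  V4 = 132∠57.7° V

Step 1 — Convert each phasor to rectangular form:
  V1 = 5·(cos(30.0°) + j·sin(30.0°)) = 4.33 + j2.5 V
  V2 = 196·(cos(30.0°) + j·sin(30.0°)) = 169.7 + j98 V
  V3 = 10.3·(cos(74.0°) + j·sin(74.0°)) = 2.839 + j9.901 V
  V4 = 132·(cos(57.7°) + j·sin(57.7°)) = 70.53 + j111.6 V
Step 2 — Sum components: V_total = 247.4 + j222 V.
Step 3 — Convert to polar: |V_total| = 332.4 V, ∠V_total = 41.9°.

V_total = 332.4∠41.9° V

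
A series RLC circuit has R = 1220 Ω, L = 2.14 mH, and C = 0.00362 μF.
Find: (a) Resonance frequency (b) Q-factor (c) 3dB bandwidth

Step 1 — Resonance condition Im(Z)=0 gives ω₀ = 1/√(LC).
Step 2 — ω₀ = 1/√(0.00214·3.62e-09) = 3.593e+05 rad/s.
Step 3 — f₀ = ω₀/(2π) = 5.718e+04 Hz.
Step 4 — Series Q: Q = ω₀L/R = 3.593e+05·0.00214/1220 = 0.6302.
Step 5 — 3dB bandwidth: Δω = ω₀/Q = 5.701e+05 rad/s; BW = Δω/(2π) = 9.073e+04 Hz.

(a) f₀ = 5.718e+04 Hz  (b) Q = 0.6302  (c) BW = 9.073e+04 Hz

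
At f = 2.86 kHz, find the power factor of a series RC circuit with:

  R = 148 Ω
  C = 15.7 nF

Step 1 — Angular frequency: ω = 2π·f = 2π·2860 = 1.797e+04 rad/s.
Step 2 — Component impedances:
  R: Z = R = 148 Ω
  C: Z = 1/(jωC) = -j/(ω·C) = 0 - j3544 Ω
Step 3 — Series combination: Z_total = R + C = 148 - j3544 Ω = 3548∠-87.6° Ω.
Step 4 — Power factor: PF = cos(φ) = Re(Z)/|Z| = 148/3547.6 = 0.04172.
Step 5 — Type: Im(Z) = -3544 ⇒ leading (phase φ = -87.6°).

PF = 0.04172 (leading, φ = -87.6°)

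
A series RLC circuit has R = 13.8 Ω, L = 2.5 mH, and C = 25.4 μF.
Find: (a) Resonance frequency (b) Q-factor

Step 1 — Resonance condition Im(Z)=0 gives ω₀ = 1/√(LC).
Step 2 — ω₀ = 1/√(0.0025·2.54e-05) = 3968 rad/s.
Step 3 — f₀ = ω₀/(2π) = 631.6 Hz.
Step 4 — Series Q: Q = ω₀L/R = 3968·0.0025/13.8 = 0.7189.

(a) f₀ = 631.6 Hz  (b) Q = 0.7189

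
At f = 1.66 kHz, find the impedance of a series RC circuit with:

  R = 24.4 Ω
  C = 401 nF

Step 1 — Angular frequency: ω = 2π·f = 2π·1660 = 1.043e+04 rad/s.
Step 2 — Component impedances:
  R: Z = R = 24.4 Ω
  C: Z = 1/(jωC) = -j/(ω·C) = 0 - j239.1 Ω
Step 3 — Series combination: Z_total = R + C = 24.4 - j239.1 Ω = 240.3∠-84.2° Ω.

Z = 24.4 - j239.1 Ω = 240.3∠-84.2° Ω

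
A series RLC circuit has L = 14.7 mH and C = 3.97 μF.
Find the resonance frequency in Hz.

Step 1 — Resonance condition Im(Z)=0 gives ω₀ = 1/√(LC).
Step 2 — ω₀ = 1/√(0.0147·3.97e-06) = 4139 rad/s.
Step 3 — f₀ = ω₀/(2π) = 658.8 Hz.

f₀ = 658.8 Hz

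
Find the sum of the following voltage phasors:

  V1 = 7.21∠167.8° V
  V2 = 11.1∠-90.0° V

Step 1 — Convert each phasor to rectangular form:
  V1 = 7.21·(cos(167.8°) + j·sin(167.8°)) = -7.047 + j1.524 V
  V2 = 11.1·(cos(-90.0°) + j·sin(-90.0°)) = 0 - j11.1 V
Step 2 — Sum components: V_total = -7.047 - j9.576 V.
Step 3 — Convert to polar: |V_total| = 11.89 V, ∠V_total = -126.3°.

V_total = 11.89∠-126.3° V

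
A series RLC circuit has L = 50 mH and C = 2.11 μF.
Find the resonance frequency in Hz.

Step 1 — Resonance condition Im(Z)=0 gives ω₀ = 1/√(LC).
Step 2 — ω₀ = 1/√(0.05·2.11e-06) = 3079 rad/s.
Step 3 — f₀ = ω₀/(2π) = 490 Hz.

f₀ = 490 Hz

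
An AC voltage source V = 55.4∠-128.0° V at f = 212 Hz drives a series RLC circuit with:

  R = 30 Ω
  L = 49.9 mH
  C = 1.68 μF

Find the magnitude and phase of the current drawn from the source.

Step 1 — Angular frequency: ω = 2π·f = 2π·212 = 1332 rad/s.
Step 2 — Component impedances:
  R: Z = R = 30 Ω
  L: Z = jωL = j·1332·0.0499 = 0 + j66.47 Ω
  C: Z = 1/(jωC) = -j/(ω·C) = 0 - j446.9 Ω
Step 3 — Series combination: Z_total = R + L + C = 30 - j380.4 Ω = 381.6∠-85.5° Ω.
Step 4 — Source phasor: V = 55.4∠-128.0° V = -34.11 - j43.66 V.
Step 5 — Ohm's law: I = V / Z_total = (-34.11 - j43.66) / (30 - j380.4) = 0.107 - j0.0981 A.
Step 6 — Convert to polar: |I| = 0.1452 A, ∠I = -42.5°.

I = 0.1452∠-42.5° A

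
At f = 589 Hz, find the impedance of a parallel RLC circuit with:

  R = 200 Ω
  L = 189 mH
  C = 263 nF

Step 1 — Angular frequency: ω = 2π·f = 2π·589 = 3701 rad/s.
Step 2 — Component impedances:
  R: Z = R = 200 Ω
  L: Z = jωL = j·3701·0.189 = 0 + j699.5 Ω
  C: Z = 1/(jωC) = -j/(ω·C) = 0 - j1027 Ω
Step 3 — Parallel combination: 1/Z_total = 1/R + 1/L + 1/C; Z_total = 198.3 + j18.1 Ω = 199.2∠5.2° Ω.

Z = 198.3 + j18.1 Ω = 199.2∠5.2° Ω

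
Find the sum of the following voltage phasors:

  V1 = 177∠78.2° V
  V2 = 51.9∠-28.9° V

Step 1 — Convert each phasor to rectangular form:
  V1 = 177·(cos(78.2°) + j·sin(78.2°)) = 36.2 + j173.3 V
  V2 = 51.9·(cos(-28.9°) + j·sin(-28.9°)) = 45.44 - j25.08 V
Step 2 — Sum components: V_total = 81.63 + j148.2 V.
Step 3 — Convert to polar: |V_total| = 169.2 V, ∠V_total = 61.1°.

V_total = 169.2∠61.1° V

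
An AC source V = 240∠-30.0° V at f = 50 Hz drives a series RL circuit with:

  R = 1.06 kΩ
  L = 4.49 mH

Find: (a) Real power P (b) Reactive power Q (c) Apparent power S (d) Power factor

Step 1 — Angular frequency: ω = 2π·f = 2π·50 = 314.2 rad/s.
Step 2 — Component impedances:
  R: Z = R = 1060 Ω
  L: Z = jωL = j·314.2·0.00449 = 0 + j1.411 Ω
Step 3 — Series combination: Z_total = R + L = 1060 + j1.411 Ω = 1060∠0.1° Ω.
Step 4 — Source phasor: V = 240∠-30.0° V = 207.8 - j120 V.
Step 5 — Current: I = V / Z = 0.1959 - j0.1135 A = 0.2264∠-30.1° A.
Step 6 — Complex power: S = V·I* = 54.34 + j0.07231 VA.
Step 7 — Real power: P = Re(S) = 54.34 W.
Step 8 — Reactive power: Q = Im(S) = 0.07231 VAR.
Step 9 — Apparent power: |S| = 54.34 VA.
Step 10 — Power factor: PF = P/|S| = 1 (lagging).

(a) P = 54.34 W  (b) Q = 0.07231 VAR  (c) S = 54.34 VA  (d) PF = 1 (lagging)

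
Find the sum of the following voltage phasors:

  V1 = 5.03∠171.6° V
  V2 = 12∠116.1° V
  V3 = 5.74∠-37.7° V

Step 1 — Convert each phasor to rectangular form:
  V1 = 5.03·(cos(171.6°) + j·sin(171.6°)) = -4.976 + j0.7348 V
  V2 = 12·(cos(116.1°) + j·sin(116.1°)) = -5.279 + j10.78 V
  V3 = 5.74·(cos(-37.7°) + j·sin(-37.7°)) = 4.542 - j3.51 V
Step 2 — Sum components: V_total = -5.714 + j8.001 V.
Step 3 — Convert to polar: |V_total| = 9.832 V, ∠V_total = 125.5°.

V_total = 9.832∠125.5° V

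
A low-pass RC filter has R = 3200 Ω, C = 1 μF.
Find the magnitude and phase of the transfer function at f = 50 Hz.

Step 1 — Angular frequency: ω = 2π·50 = 314.2 rad/s.
Step 2 — Transfer function: H(jω) = 1/(1 + jωRC).
Step 3 — Denominator: 1 + jωRC = 1 + j·314.2·3200·1e-06 = 1 + j1.005.
Step 4 — H = 0.4974 - j0.5.
Step 5 — Magnitude: |H| = 0.7052 (-3.0 dB); phase: φ = -45.2°.

|H| = 0.7052 (-3.0 dB), φ = -45.2°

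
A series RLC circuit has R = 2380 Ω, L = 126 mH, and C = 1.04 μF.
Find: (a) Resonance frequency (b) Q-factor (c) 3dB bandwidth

Step 1 — Resonance condition Im(Z)=0 gives ω₀ = 1/√(LC).
Step 2 — ω₀ = 1/√(0.126·1.04e-06) = 2762 rad/s.
Step 3 — f₀ = ω₀/(2π) = 439.7 Hz.
Step 4 — Series Q: Q = ω₀L/R = 2762·0.126/2380 = 0.1462.
Step 5 — 3dB bandwidth: Δω = ω₀/Q = 1.889e+04 rad/s; BW = Δω/(2π) = 3006 Hz.

(a) f₀ = 439.7 Hz  (b) Q = 0.1462  (c) BW = 3006 Hz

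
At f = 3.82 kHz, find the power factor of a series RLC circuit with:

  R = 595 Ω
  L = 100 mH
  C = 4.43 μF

Step 1 — Angular frequency: ω = 2π·f = 2π·3820 = 2.4e+04 rad/s.
Step 2 — Component impedances:
  R: Z = R = 595 Ω
  L: Z = jωL = j·2.4e+04·0.1 = 0 + j2400 Ω
  C: Z = 1/(jωC) = -j/(ω·C) = 0 - j9.405 Ω
Step 3 — Series combination: Z_total = R + L + C = 595 + j2391 Ω = 2464∠76.0° Ω.
Step 4 — Power factor: PF = cos(φ) = Re(Z)/|Z| = 595/2464 = 0.2415.
Step 5 — Type: Im(Z) = 2391 ⇒ lagging (phase φ = 76.0°).

PF = 0.2415 (lagging, φ = 76.0°)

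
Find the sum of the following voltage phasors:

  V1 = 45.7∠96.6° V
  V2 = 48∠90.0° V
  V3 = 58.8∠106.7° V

Step 1 — Convert each phasor to rectangular form:
  V1 = 45.7·(cos(96.6°) + j·sin(96.6°)) = -5.253 + j45.4 V
  V2 = 48·(cos(90.0°) + j·sin(90.0°)) = 0 + j48 V
  V3 = 58.8·(cos(106.7°) + j·sin(106.7°)) = -16.9 + j56.32 V
Step 2 — Sum components: V_total = -22.15 + j149.7 V.
Step 3 — Convert to polar: |V_total| = 151.3 V, ∠V_total = 98.4°.

V_total = 151.3∠98.4° V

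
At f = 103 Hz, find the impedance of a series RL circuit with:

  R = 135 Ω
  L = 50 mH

Step 1 — Angular frequency: ω = 2π·f = 2π·103 = 647.2 rad/s.
Step 2 — Component impedances:
  R: Z = R = 135 Ω
  L: Z = jωL = j·647.2·0.05 = 0 + j32.36 Ω
Step 3 — Series combination: Z_total = R + L = 135 + j32.36 Ω = 138.8∠13.5° Ω.

Z = 135 + j32.36 Ω = 138.8∠13.5° Ω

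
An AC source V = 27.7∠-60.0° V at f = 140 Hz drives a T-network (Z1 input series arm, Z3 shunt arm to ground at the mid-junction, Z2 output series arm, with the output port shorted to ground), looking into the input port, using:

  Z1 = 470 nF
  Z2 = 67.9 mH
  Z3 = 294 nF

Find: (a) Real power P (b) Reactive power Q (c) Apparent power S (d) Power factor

Step 1 — Angular frequency: ω = 2π·f = 2π·140 = 879.6 rad/s.
Step 2 — Component impedances:
  Z1: Z = 1/(jωC) = -j/(ω·C) = 0 - j2419 Ω
  Z2: Z = jωL = j·879.6·0.0679 = 0 + j59.73 Ω
  Z3: Z = 1/(jωC) = -j/(ω·C) = 0 - j3867 Ω
Step 3 — With the output port shorted to ground, the output series arm Z2 runs from the junction to ground; the shunt arm Z3 also runs from the junction to ground. They appear in parallel: Z3 || Z2 = 0 + j60.67 Ω.
Step 4 — Series with input arm Z1: Z_in = Z1 + (Z3 || Z2) = 0 - j2358 Ω = 2358∠-90.0° Ω.
Step 5 — Source phasor: V = 27.7∠-60.0° V = 13.85 - j23.99 V.
Step 6 — Current: I = V / Z = 0.01017 + j0.005873 A = 0.01175∠30.0° A.
Step 7 — Complex power: S = V·I* = 0 - j0.3254 VA.
Step 8 — Real power: P = Re(S) = 0 W.
Step 9 — Reactive power: Q = Im(S) = -0.3254 VAR.
Step 10 — Apparent power: |S| = 0.3254 VA.
Step 11 — Power factor: PF = P/|S| = 0 (leading).

(a) P = 0 W  (b) Q = -0.3254 VAR  (c) S = 0.3254 VA  (d) PF = 0 (leading)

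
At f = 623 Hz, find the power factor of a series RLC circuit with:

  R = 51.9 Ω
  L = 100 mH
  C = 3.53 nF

Step 1 — Angular frequency: ω = 2π·f = 2π·623 = 3914 rad/s.
Step 2 — Component impedances:
  R: Z = R = 51.9 Ω
  L: Z = jωL = j·3914·0.1 = 0 + j391.4 Ω
  C: Z = 1/(jωC) = -j/(ω·C) = 0 - j7.237e+04 Ω
Step 3 — Series combination: Z_total = R + L + C = 51.9 - j7.198e+04 Ω = 7.198e+04∠-90.0° Ω.
Step 4 — Power factor: PF = cos(φ) = Re(Z)/|Z| = 51.9/7.198e+04 = 0.000721.
Step 5 — Type: Im(Z) = -7.198e+04 ⇒ leading (phase φ = -90.0°).

PF = 0.000721 (leading, φ = -90.0°)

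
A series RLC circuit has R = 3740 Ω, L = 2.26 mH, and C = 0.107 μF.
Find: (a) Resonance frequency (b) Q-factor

Step 1 — Resonance condition Im(Z)=0 gives ω₀ = 1/√(LC).
Step 2 — ω₀ = 1/√(0.00226·1.07e-07) = 6.431e+04 rad/s.
Step 3 — f₀ = ω₀/(2π) = 1.023e+04 Hz.
Step 4 — Series Q: Q = ω₀L/R = 6.431e+04·0.00226/3740 = 0.03886.

(a) f₀ = 1.023e+04 Hz  (b) Q = 0.03886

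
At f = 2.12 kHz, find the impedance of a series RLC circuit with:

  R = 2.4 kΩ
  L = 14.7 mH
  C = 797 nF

Step 1 — Angular frequency: ω = 2π·f = 2π·2120 = 1.332e+04 rad/s.
Step 2 — Component impedances:
  R: Z = R = 2400 Ω
  L: Z = jωL = j·1.332e+04·0.0147 = 0 + j195.8 Ω
  C: Z = 1/(jωC) = -j/(ω·C) = 0 - j94.19 Ω
Step 3 — Series combination: Z_total = R + L + C = 2400 + j101.6 Ω = 2402∠2.4° Ω.

Z = 2400 + j101.6 Ω = 2402∠2.4° Ω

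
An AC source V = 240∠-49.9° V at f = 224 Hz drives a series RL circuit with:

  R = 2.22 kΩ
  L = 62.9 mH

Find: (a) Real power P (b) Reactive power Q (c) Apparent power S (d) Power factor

Step 1 — Angular frequency: ω = 2π·f = 2π·224 = 1407 rad/s.
Step 2 — Component impedances:
  R: Z = R = 2220 Ω
  L: Z = jωL = j·1407·0.0629 = 0 + j88.53 Ω
Step 3 — Series combination: Z_total = R + L = 2220 + j88.53 Ω = 2222∠2.3° Ω.
Step 4 — Source phasor: V = 240∠-49.9° V = 154.6 - j183.6 V.
Step 5 — Current: I = V / Z = 0.06623 - j0.08534 A = 0.108∠-52.2° A.
Step 6 — Complex power: S = V·I* = 25.9 + j1.033 VA.
Step 7 — Real power: P = Re(S) = 25.9 W.
Step 8 — Reactive power: Q = Im(S) = 1.033 VAR.
Step 9 — Apparent power: |S| = 25.93 VA.
Step 10 — Power factor: PF = P/|S| = 0.9992 (lagging).

(a) P = 25.9 W  (b) Q = 1.033 VAR  (c) S = 25.93 VA  (d) PF = 0.9992 (lagging)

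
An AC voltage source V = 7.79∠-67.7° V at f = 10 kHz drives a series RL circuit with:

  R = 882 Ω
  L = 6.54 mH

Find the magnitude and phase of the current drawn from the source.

Step 1 — Angular frequency: ω = 2π·f = 2π·1e+04 = 6.283e+04 rad/s.
Step 2 — Component impedances:
  R: Z = R = 882 Ω
  L: Z = jωL = j·6.283e+04·0.00654 = 0 + j410.9 Ω
Step 3 — Series combination: Z_total = R + L = 882 + j410.9 Ω = 973∠25.0° Ω.
Step 4 — Source phasor: V = 7.79∠-67.7° V = 2.956 - j7.207 V.
Step 5 — Ohm's law: I = V / Z_total = (2.956 - j7.207) / (882 + j410.9) = -0.0003744 - j0.007997 A.
Step 6 — Convert to polar: |I| = 0.008006 A, ∠I = -92.7°.

I = 0.008006∠-92.7° A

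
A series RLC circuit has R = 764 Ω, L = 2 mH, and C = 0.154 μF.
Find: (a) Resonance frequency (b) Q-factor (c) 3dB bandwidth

Step 1 — Resonance: ω₀ = 1/√(LC) = 1/√(0.002·1.54e-07) = 5.698e+04 rad/s.
Step 2 — f₀ = ω₀/(2π) = 9069 Hz.
Step 3 — Series Q: Q = ω₀L/R = 5.698e+04·0.002/764 = 0.1492.
Step 4 — Bandwidth: Δω = ω₀/Q = 3.82e+05 rad/s; BW = Δω/(2π) = 6.08e+04 Hz.

(a) f₀ = 9069 Hz  (b) Q = 0.1492  (c) BW = 6.08e+04 Hz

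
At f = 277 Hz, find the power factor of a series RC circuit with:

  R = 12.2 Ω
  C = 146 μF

Step 1 — Angular frequency: ω = 2π·f = 2π·277 = 1740 rad/s.
Step 2 — Component impedances:
  R: Z = R = 12.2 Ω
  C: Z = 1/(jωC) = -j/(ω·C) = 0 - j3.935 Ω
Step 3 — Series combination: Z_total = R + C = 12.2 - j3.935 Ω = 12.82∠-17.9° Ω.
Step 4 — Power factor: PF = cos(φ) = Re(Z)/|Z| = 12.2/12.819 = 0.9517.
Step 5 — Type: Im(Z) = -3.935 ⇒ leading (phase φ = -17.9°).

PF = 0.9517 (leading, φ = -17.9°)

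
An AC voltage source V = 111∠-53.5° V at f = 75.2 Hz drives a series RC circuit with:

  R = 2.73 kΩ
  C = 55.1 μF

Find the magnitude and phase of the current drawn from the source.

Step 1 — Angular frequency: ω = 2π·f = 2π·75.2 = 472.5 rad/s.
Step 2 — Component impedances:
  R: Z = R = 2730 Ω
  C: Z = 1/(jωC) = -j/(ω·C) = 0 - j38.41 Ω
Step 3 — Series combination: Z_total = R + C = 2730 - j38.41 Ω = 2730∠-0.8° Ω.
Step 4 — Source phasor: V = 111∠-53.5° V = 66.03 - j89.23 V.
Step 5 — Ohm's law: I = V / Z_total = (66.03 - j89.23) / (2730 - j38.41) = 0.02464 - j0.03234 A.
Step 6 — Convert to polar: |I| = 0.04066 A, ∠I = -52.7°.

I = 0.04066∠-52.7° A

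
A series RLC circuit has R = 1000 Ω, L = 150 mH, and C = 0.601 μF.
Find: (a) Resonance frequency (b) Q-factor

Step 1 — Resonance condition Im(Z)=0 gives ω₀ = 1/√(LC).
Step 2 — ω₀ = 1/√(0.15·6.01e-07) = 3331 rad/s.
Step 3 — f₀ = ω₀/(2π) = 530.1 Hz.
Step 4 — Series Q: Q = ω₀L/R = 3331·0.15/1000 = 0.4996.

(a) f₀ = 530.1 Hz  (b) Q = 0.4996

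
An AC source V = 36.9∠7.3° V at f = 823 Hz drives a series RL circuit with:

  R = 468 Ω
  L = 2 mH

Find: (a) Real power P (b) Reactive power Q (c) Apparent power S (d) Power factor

Step 1 — Angular frequency: ω = 2π·f = 2π·823 = 5171 rad/s.
Step 2 — Component impedances:
  R: Z = R = 468 Ω
  L: Z = jωL = j·5171·0.002 = 0 + j10.34 Ω
Step 3 — Series combination: Z_total = R + L = 468 + j10.34 Ω = 468.1∠1.3° Ω.
Step 4 — Source phasor: V = 36.9∠7.3° V = 36.6 + j4.689 V.
Step 5 — Current: I = V / Z = 0.07839 + j0.008286 A = 0.07883∠6.0° A.
Step 6 — Complex power: S = V·I* = 2.908 + j0.06426 VA.
Step 7 — Real power: P = Re(S) = 2.908 W.
Step 8 — Reactive power: Q = Im(S) = 0.06426 VAR.
Step 9 — Apparent power: |S| = 2.909 VA.
Step 10 — Power factor: PF = P/|S| = 0.9998 (lagging).

(a) P = 2.908 W  (b) Q = 0.06426 VAR  (c) S = 2.909 VA  (d) PF = 0.9998 (lagging)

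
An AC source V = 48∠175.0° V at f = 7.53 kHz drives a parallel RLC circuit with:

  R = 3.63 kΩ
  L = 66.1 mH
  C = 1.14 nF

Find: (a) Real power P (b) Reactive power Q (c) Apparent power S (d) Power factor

Step 1 — Angular frequency: ω = 2π·f = 2π·7530 = 4.731e+04 rad/s.
Step 2 — Component impedances:
  R: Z = R = 3630 Ω
  L: Z = jωL = j·4.731e+04·0.0661 = 0 + j3127 Ω
  C: Z = 1/(jωC) = -j/(ω·C) = 0 - j1.854e+04 Ω
Step 3 — Parallel combination: 1/Z_total = 1/R + 1/L + 1/C; Z_total = 1880 + j1814 Ω = 2612∠44.0° Ω.
Step 4 — Source phasor: V = 48∠175.0° V = -47.82 + j4.183 V.
Step 5 — Current: I = V / Z = -0.01206 + j0.01386 A = 0.01838∠131.0° A.
Step 6 — Complex power: S = V·I* = 0.6347 + j0.6125 VA.
Step 7 — Real power: P = Re(S) = 0.6347 W.
Step 8 — Reactive power: Q = Im(S) = 0.6125 VAR.
Step 9 — Apparent power: |S| = 0.882 VA.
Step 10 — Power factor: PF = P/|S| = 0.7196 (lagging).

(a) P = 0.6347 W  (b) Q = 0.6125 VAR  (c) S = 0.882 VA  (d) PF = 0.7196 (lagging)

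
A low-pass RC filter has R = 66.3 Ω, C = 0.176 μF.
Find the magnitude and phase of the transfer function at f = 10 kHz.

Step 1 — Angular frequency: ω = 2π·1e+04 = 6.283e+04 rad/s.
Step 2 — Transfer function: H(jω) = 1/(1 + jωRC).
Step 3 — Denominator: 1 + jωRC = 1 + j·6.283e+04·66.3·1.76e-07 = 1 + j0.7332.
Step 4 — H = 0.6504 - j0.4768.
Step 5 — Magnitude: |H| = 0.8065 (-1.9 dB); phase: φ = -36.2°.

|H| = 0.8065 (-1.9 dB), φ = -36.2°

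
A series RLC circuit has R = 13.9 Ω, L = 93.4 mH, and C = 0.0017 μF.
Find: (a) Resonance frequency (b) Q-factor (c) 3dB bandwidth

Step 1 — Resonance: ω₀ = 1/√(LC) = 1/√(0.0934·1.7e-09) = 7.936e+04 rad/s.
Step 2 — f₀ = ω₀/(2π) = 1.263e+04 Hz.
Step 3 — Series Q: Q = ω₀L/R = 7.936e+04·0.0934/13.9 = 533.3.
Step 4 — Bandwidth: Δω = ω₀/Q = 148.8 rad/s; BW = Δω/(2π) = 23.69 Hz.

(a) f₀ = 1.263e+04 Hz  (b) Q = 533.3  (c) BW = 23.69 Hz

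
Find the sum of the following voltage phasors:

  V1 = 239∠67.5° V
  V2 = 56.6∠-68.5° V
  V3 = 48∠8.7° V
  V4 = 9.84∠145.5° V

Step 1 — Convert each phasor to rectangular form:
  V1 = 239·(cos(67.5°) + j·sin(67.5°)) = 91.46 + j220.8 V
  V2 = 56.6·(cos(-68.5°) + j·sin(-68.5°)) = 20.74 - j52.66 V
  V3 = 48·(cos(8.7°) + j·sin(8.7°)) = 47.45 + j7.261 V
  V4 = 9.84·(cos(145.5°) + j·sin(145.5°)) = -8.109 + j5.573 V
Step 2 — Sum components: V_total = 151.5 + j181 V.
Step 3 — Convert to polar: |V_total| = 236 V, ∠V_total = 50.1°.

V_total = 236∠50.1° V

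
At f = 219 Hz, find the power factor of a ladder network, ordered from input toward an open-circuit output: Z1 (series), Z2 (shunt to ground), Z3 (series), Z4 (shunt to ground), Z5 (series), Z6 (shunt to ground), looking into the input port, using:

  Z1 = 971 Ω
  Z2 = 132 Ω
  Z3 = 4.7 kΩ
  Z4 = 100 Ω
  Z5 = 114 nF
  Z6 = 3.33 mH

Step 1 — Angular frequency: ω = 2π·f = 2π·219 = 1376 rad/s.
Step 2 — Component impedances:
  Z1: Z = R = 971 Ω
  Z2: Z = R = 132 Ω
  Z3: Z = R = 4700 Ω
  Z4: Z = R = 100 Ω
  Z5: Z = 1/(jωC) = -j/(ω·C) = 0 - j6375 Ω
  Z6: Z = jωL = j·1376·0.00333 = 0 + j4.582 Ω
Step 3 — Ladder network (open output): work backward from the far end, alternating series and parallel combinations. Z_in = 1099 - j0.001124 Ω = 1099∠-0.0° Ω.
Step 4 — Power factor: PF = cos(φ) = Re(Z)/|Z| = 1099/1099 = 1.
Step 5 — Type: Im(Z) = -0.001124 ⇒ leading (phase φ = -0.0°).

PF = 1 (leading, φ = -0.0°)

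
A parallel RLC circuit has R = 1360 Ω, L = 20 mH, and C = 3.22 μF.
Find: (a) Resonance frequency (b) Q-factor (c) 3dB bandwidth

Step 1 — Resonance: ω₀ = 1/√(LC) = 1/√(0.02·3.22e-06) = 3941 rad/s.
Step 2 — f₀ = ω₀/(2π) = 627.2 Hz.
Step 3 — Parallel Q: Q = R/(ω₀L) = 1360/(3941·0.02) = 17.26.
Step 4 — Bandwidth: Δω = ω₀/Q = 228.4 rad/s; BW = Δω/(2π) = 36.34 Hz.

(a) f₀ = 627.2 Hz  (b) Q = 17.26  (c) BW = 36.34 Hz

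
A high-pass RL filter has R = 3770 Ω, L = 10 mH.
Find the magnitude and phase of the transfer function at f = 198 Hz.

Step 1 — Angular frequency: ω = 2π·198 = 1244 rad/s.
Step 2 — Transfer function: H(jω) = jωL/(R + jωL).
Step 3 — Numerator jωL = j·12.44; denominator R + jωL = 3770 + j12.44.
Step 4 — H = 1.089e-05 + j0.0033.
Step 5 — Magnitude: |H| = 0.0033 (-49.6 dB); phase: φ = 89.8°.

|H| = 0.0033 (-49.6 dB), φ = 89.8°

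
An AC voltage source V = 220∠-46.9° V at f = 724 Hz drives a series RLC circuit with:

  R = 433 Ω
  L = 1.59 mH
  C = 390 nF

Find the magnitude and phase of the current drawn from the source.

Step 1 — Angular frequency: ω = 2π·f = 2π·724 = 4549 rad/s.
Step 2 — Component impedances:
  R: Z = R = 433 Ω
  L: Z = jωL = j·4549·0.00159 = 0 + j7.233 Ω
  C: Z = 1/(jωC) = -j/(ω·C) = 0 - j563.7 Ω
Step 3 — Series combination: Z_total = R + L + C = 433 - j556.4 Ω = 705.1∠-52.1° Ω.
Step 4 — Source phasor: V = 220∠-46.9° V = 150.3 - j160.6 V.
Step 5 — Ohm's law: I = V / Z_total = (150.3 - j160.6) / (433 - j556.4) = 0.3107 + j0.02834 A.
Step 6 — Convert to polar: |I| = 0.312 A, ∠I = 5.2°.

I = 0.312∠5.2° A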